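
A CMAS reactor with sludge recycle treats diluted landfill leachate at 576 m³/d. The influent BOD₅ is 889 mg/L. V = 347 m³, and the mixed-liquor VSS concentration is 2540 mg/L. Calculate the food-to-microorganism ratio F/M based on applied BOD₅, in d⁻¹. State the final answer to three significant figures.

F/M = Q·S₀ / (V·X) = 576 × 889 / (347.0 × 2540) = 0.5810 g BOD₅·(g VSS·d)⁻¹.

F/M ≈ 0.581 d⁻¹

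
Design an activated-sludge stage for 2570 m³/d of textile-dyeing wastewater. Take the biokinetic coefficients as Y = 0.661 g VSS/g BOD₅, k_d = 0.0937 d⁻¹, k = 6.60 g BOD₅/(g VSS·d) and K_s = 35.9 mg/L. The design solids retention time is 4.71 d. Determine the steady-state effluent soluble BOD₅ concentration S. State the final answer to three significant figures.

From the Monod/SRT balance for a CMAS, S = K_s·(1+k_d θ_c)/[θ_c·(Y k − k_d) − 1] = 35.9 × (1 + 0.0937 × 4.71) / [4.71 × (0.661 × 6.60 − 0.0937) − 1] = 51.74 / 19.11 = 2.708 mg/L.

S ≈ 2.71 mg/L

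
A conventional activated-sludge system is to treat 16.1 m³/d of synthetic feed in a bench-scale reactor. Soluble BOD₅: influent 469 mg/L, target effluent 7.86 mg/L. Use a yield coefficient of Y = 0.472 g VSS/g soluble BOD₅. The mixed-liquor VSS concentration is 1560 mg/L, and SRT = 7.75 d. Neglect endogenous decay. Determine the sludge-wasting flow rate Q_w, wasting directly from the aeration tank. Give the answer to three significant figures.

Q_w ≈ 2.25 m³/d

With k_d = 0 the design equation reduces to V = Y Q (S₀−S) θ_c / X = 0.472 × 16.1 × (469 − 7.86) × 7.75 / 1560 = 17.41 m³.
Wasting from the aeration tank: Q_w = V / θ_c = 17.41 / 7.75 = 2.246 m³/d.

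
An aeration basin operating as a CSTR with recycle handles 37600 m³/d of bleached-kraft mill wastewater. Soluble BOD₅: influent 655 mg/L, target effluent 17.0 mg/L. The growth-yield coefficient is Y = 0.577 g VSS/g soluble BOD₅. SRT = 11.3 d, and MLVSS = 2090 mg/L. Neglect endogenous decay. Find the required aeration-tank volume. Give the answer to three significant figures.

V ≈ 74800 m³

V·X = Y·Q·ΔS·θ_c gives V = 0.577 × 37600 × (655 − 17.0) × 11.3 / 2090 = 74837 m³.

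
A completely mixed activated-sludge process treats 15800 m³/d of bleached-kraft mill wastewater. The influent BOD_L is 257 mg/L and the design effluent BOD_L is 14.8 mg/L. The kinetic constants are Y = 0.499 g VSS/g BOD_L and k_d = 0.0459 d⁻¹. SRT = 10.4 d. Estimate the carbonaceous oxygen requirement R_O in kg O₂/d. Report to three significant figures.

Y_obs = Y / (1 + k_d θ_c) = 0.499 / (1 + 0.0459 × 10.4) = 0.499 / 1.477 = 0.3378.
Substrate removed = Q·(S₀ − S) = 15800 m³/d × (257 − 14.8) g/m³ = 3.83×10^6 g/d = 3827 kg/d.
Net sludge production P_X = 0.3378 × 3827 = 1293 kg VSS/d.
R_O = Q·ΔS − 1.42 P_X = 3827 − 1835 = 1991 kg O₂/d.

R_O ≈ 1990 kg O₂/d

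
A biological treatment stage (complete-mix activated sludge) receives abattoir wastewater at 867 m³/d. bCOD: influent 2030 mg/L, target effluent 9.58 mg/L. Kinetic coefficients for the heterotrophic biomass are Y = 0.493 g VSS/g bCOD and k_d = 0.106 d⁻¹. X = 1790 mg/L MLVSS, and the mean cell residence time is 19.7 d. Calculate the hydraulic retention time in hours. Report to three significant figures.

Steady-state biomass mass balance: V·X·(1 + k_d·θ_c) = Y·Q·(S₀ − S)·θ_c, so V = 0.493 × 867 × (2030 − 9.58) × 19.7 / [1790 × (1 + 0.106 × 19.7)] = 1.7×10^7 / 5528 = 3078 m³.
τ = V/Q = 3078/867 = 3.550 d, or 85.19 h.

τ ≈ 85.2 h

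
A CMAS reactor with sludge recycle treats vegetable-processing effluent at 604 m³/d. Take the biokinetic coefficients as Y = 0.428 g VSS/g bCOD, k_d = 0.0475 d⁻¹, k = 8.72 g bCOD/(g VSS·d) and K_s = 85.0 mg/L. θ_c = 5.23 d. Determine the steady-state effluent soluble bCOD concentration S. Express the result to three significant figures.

Effluent substrate depends only on kinetics and SRT: S = K_s(1 + k_d θ_c) / [θ_c(Yk − k_d) − 1] = 85.0 × (1 + 0.0475 × 5.23) / [5.23 × (0.428 × 8.72 − 0.0475) − 1] = 106.1 / 18.27 = 5.808 mg/L.

S ≈ 5.81 mg/L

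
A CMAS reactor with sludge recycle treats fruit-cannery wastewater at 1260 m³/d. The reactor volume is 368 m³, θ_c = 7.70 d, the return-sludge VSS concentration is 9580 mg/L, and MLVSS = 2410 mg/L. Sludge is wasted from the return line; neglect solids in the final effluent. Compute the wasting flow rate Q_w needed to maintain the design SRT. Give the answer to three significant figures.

Q_w = (V·X)/(θ_c X_r) = 368.0 × 2410 / (7.70 × 9580) = 12.02 m³/d.

Q_w ≈ 12.0 m³/d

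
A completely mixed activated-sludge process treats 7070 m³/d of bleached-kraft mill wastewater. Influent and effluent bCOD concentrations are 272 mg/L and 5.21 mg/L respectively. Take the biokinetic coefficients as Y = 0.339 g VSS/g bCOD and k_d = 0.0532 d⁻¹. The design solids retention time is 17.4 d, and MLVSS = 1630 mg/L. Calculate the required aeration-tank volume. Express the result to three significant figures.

V ≈ 3540 m³

Steady-state biomass mass balance: V·X·(1 + k_d·θ_c) = Y·Q·(S₀ − S)·θ_c, so V = 0.339 × 7070 × (272 − 5.21) × 17.4 / [1630 × (1 + 0.0532 × 17.4)] = 1.11×10^7 / 3139 = 3545 m³.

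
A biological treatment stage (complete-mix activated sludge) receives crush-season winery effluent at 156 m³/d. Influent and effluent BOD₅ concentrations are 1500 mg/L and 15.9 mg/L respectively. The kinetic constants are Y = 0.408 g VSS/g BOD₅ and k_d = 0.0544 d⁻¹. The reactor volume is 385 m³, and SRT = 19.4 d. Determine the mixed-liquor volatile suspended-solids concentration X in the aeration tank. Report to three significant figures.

X ≈ 2320 mg/L

X = Y·Q·ΔS·θ_c / [V·(1 + k_d θ_c)] = 0.408 × 156 × (1500 − 15.9) × 19.4 / [385 × (1 + 0.0544 × 19.4)] = 2316 mg/L.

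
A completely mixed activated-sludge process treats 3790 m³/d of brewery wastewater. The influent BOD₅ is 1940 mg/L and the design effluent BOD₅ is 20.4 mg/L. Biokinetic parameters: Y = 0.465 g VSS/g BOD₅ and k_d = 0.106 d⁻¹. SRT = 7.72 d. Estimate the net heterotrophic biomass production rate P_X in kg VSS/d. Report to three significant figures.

Observed yield with endogenous decay: Y_obs = Y / (1 + k_d·θ_c) = 0.465 / (1 + 0.106 × 7.72) = 0.465 / 1.818 = 0.2557 g VSS/g BOD₅.
ΔS = 1940 − 20.4 = 1920 mg/L, so the substrate removal rate is 3790 × 1920/1000 = 7275 kg BOD₅/d.
So the net sludge growth is P_X = 0.2557 × 7275 = 1861 kg VSS/d.

P_X ≈ 1860 kg VSS/d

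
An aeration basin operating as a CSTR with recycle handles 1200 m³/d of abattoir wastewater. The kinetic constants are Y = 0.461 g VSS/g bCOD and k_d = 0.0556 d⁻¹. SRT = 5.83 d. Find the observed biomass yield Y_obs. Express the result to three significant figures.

Y_obs ≈ 0.348 g VSS/g bCOD

Correct the yield for decay: Y_obs = Y/(1 + k_d θ_c) = 0.461 / (1 + 0.0556 × 5.83) = 0.461 / 1.324 = 0.3481.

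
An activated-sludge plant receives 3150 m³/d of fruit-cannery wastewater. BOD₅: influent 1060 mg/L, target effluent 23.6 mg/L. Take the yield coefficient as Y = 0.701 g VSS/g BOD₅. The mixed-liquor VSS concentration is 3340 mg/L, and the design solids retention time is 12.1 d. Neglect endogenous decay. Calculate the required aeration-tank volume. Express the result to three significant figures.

V ≈ 8290 m³

Biomass mass balance (decay neglected): V·X = Y·Q·(S₀ − S)·θ_c, so V = 0.701 × 3150 × (1060 − 23.6) × 12.1 / 3340 = 8291 m³.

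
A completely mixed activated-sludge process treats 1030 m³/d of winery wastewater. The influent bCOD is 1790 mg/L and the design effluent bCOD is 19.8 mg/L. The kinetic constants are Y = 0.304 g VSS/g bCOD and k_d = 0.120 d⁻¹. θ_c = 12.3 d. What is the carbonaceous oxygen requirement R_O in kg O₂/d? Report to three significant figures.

R_O ≈ 1510 kg O₂/d

The observed yield is Y_obs = Y/(1 + k_d·θ_c) = 0.304 / (1 + 0.120 × 12.3) = 0.304 / 2.476 = 0.1228 g VSS per g bCOD removed.
Substrate removed = Q·(S₀ − S) = 1030 m³/d × (1790 − 19.8) g/m³ = 1.82×10^6 g/d = 1823 kg/d.
P_X = Y_obs·Q·(S₀ − S) = 0.1228 × 1823 = 223.9 kg VSS/d.
R_O = Q·ΔS − 1.42 P_X = 1823 − 317.9 = 1505 kg O₂/d.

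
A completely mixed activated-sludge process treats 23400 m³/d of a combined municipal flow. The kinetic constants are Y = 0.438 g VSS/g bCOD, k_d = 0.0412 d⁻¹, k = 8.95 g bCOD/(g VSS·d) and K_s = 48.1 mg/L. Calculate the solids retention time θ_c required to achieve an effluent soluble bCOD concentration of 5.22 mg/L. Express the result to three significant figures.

θ_c ≈ 2.92 d

From 1/θ_c = Y·k·S/(K_s + S) − k_d: Y·k·S/(K_s+S) = 0.438 × 8.95 × 5.22 / (48.1 + 5.22) = 0.3838 d⁻¹.
1/θ_c = 0.3838 − 0.0412 = 0.3426 d⁻¹, so θ_c = 2.919 d.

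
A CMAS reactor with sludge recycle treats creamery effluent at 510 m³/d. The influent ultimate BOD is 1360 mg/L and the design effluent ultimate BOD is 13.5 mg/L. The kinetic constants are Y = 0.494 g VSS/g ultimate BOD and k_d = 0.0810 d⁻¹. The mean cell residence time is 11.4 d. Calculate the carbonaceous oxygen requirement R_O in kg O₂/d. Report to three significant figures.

Observed yield with endogenous decay: Y_obs = Y / (1 + k_d·θ_c) = 0.494 / (1 + 0.0810 × 11.4) = 0.494 / 1.923 = 0.2568 g VSS/g ultimate BOD.
Mass of ultimate BOD removed per day: Q(S₀ − S) = 510 × 1346 g/m³ = 686.7 kg/d.
Net sludge production P_X = 0.2568 × 686.7 = 176.4 kg VSS/d.
Carbonaceous O₂ demand = substrate oxidised − cell-mass equivalent = 686.7 − 1.42 × 176.4 = 436.3 kg O₂/d.

R_O ≈ 436 kg O₂/d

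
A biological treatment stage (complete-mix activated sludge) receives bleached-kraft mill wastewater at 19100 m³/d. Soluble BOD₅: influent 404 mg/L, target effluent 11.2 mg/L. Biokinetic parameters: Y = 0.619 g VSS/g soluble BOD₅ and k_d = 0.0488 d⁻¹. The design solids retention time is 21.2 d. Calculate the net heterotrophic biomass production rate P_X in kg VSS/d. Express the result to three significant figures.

Y_obs = Y / (1 + k_d θ_c) = 0.619 / (1 + 0.0488 × 21.2) = 0.619 / 2.035 = 0.3042.
Substrate removed = Q·(S₀ − S) = 19100 m³/d × (404 − 11.2) g/m³ = 7.5×10^6 g/d = 7502 kg/d.
P_X = Y_obs · Q(S₀ − S) = 0.3042 × 7502 = 2283 kg VSS/d.

P_X ≈ 2280 kg VSS/d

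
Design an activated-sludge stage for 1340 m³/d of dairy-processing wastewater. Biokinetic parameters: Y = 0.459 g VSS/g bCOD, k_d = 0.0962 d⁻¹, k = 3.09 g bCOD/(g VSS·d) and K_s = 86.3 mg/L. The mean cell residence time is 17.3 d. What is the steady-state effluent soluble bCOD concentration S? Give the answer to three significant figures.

S ≈ 10.5 mg/L

Effluent substrate depends only on kinetics and SRT: S = K_s(1 + k_d θ_c) / [θ_c(Yk − k_d) − 1] = 86.3 × (1 + 0.0962 × 17.3) / [17.3 × (0.459 × 3.09 − 0.0962) − 1] = 229.9 / 21.87 = 10.51 mg/L.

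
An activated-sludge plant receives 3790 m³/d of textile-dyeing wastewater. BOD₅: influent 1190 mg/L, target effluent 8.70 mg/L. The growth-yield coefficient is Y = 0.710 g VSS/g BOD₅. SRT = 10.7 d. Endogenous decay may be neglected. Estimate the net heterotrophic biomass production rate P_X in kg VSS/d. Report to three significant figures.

With endogenous decay neglected, the observed yield equals the true yield: Y_obs = Y = 0.710 g VSS/g BOD₅.
ΔS = 1190 − 8.70 = 1181 mg/L, so the substrate removal rate is 3790 × 1181/1000 = 4477 kg BOD₅/d.
Net biomass production P_X = Y_obs × Q·(S₀ − S) = 0.7100 × 4477 = 3179 kg VSS/d.

P_X ≈ 3180 kg VSS/d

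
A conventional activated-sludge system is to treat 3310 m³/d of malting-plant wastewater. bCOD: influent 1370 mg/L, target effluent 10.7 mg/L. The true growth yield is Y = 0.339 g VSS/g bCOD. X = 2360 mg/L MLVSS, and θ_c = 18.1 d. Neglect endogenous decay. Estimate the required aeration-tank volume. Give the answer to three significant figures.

V ≈ 11700 m³

With k_d = 0 the design equation reduces to V = Y Q (S₀−S) θ_c / X = 0.339 × 3310 × (1370 − 10.7) × 18.1 / 2360 = 11698 m³.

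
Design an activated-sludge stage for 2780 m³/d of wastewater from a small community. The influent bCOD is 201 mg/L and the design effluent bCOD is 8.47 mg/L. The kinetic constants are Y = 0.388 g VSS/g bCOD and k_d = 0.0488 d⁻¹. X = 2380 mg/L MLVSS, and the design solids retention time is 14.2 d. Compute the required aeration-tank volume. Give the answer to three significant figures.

Steady-state biomass mass balance: V·X·(1 + k_d·θ_c) = Y·Q·(S₀ − S)·θ_c, so V = 0.388 × 2780 × (201 − 8.47) × 14.2 / [2380 × (1 + 0.0488 × 14.2)] = 2.95×10^6 / 4029 = 731.9 m³.

V ≈ 732 m³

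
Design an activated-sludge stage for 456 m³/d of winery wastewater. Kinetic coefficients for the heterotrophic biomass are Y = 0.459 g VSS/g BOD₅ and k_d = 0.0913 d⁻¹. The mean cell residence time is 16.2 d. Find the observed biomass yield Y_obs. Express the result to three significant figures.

The observed yield is Y_obs = Y/(1 + k_d·θ_c) = 0.459 / (1 + 0.0913 × 16.2) = 0.459 / 2.479 = 0.1852 g VSS per g BOD₅ removed.

Y_obs ≈ 0.185 g VSS/g BOD₅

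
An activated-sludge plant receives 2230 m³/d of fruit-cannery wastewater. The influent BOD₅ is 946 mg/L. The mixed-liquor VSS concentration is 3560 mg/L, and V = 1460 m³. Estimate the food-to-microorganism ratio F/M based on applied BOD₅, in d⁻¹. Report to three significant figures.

F/M = Q·S₀ / (V·X) = 2230 × 946 / (1460 × 3560) = 0.4059 g BOD₅·(g VSS·d)⁻¹.

F/M ≈ 0.406 d⁻¹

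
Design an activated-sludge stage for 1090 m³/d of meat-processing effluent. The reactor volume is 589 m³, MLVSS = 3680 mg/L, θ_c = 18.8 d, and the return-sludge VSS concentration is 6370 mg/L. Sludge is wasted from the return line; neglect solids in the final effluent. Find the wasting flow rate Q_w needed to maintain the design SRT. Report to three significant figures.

Q_w ≈ 18.1 m³/d

Wasting from the return line (neglecting effluent solids): Q_w = V·X / (θ_c·X_r) = 589.0 × 3680 / (18.8 × 6370) = 18.10 m³/d.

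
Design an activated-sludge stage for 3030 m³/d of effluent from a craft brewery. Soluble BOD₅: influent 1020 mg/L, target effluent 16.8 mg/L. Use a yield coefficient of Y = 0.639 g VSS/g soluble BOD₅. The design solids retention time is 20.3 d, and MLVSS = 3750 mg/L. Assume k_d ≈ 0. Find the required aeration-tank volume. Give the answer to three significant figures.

V·X = Y·Q·ΔS·θ_c gives V = 0.639 × 3030 × (1020 − 16.8) × 20.3 / 3750 = 10515 m³.

V ≈ 10500 m³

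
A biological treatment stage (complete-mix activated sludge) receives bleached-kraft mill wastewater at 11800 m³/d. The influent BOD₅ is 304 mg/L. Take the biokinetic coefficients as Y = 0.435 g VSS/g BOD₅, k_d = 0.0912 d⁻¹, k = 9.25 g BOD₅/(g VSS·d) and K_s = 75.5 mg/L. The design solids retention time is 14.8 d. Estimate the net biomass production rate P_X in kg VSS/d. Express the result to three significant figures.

Effluent substrate depends only on kinetics and SRT: S = K_s(1 + k_d θ_c) / [θ_c(Yk − k_d) − 1] = 75.5 × (1 + 0.0912 × 14.8) / [14.8 × (0.435 × 9.25 − 0.0912) − 1] = 177.4 / 57.20 = 3.101 mg/L.
Correct the yield for decay: Y_obs = Y/(1 + k_d θ_c) = 0.435 / (1 + 0.0912 × 14.8) = 0.435 / 2.350 = 0.1851.
Q·(S₀ − S) = 11800 × (304 − 3.10) × 10⁻³ = 3551 kg/d removed.
So the net sludge growth is P_X = 0.1851 × 3551 = 657.3 kg VSS/d.

P_X ≈ 657 kg VSS/d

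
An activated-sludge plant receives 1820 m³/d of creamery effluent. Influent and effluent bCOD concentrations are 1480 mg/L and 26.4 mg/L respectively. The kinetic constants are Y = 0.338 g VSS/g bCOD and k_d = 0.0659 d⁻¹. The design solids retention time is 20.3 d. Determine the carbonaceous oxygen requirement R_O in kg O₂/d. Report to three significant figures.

R_O ≈ 2100 kg O₂/d

Correct the yield for decay: Y_obs = Y/(1 + k_d θ_c) = 0.338 / (1 + 0.0659 × 20.3) = 0.338 / 2.338 = 0.1446.
Substrate removed = Q·(S₀ − S) = 1820 m³/d × (1480 − 26.4) g/m³ = 2.65×10^6 g/d = 2646 kg/d.
Net sludge production P_X = 0.1446 × 2646 = 382.5 kg VSS/d.
R_O = Q·ΔS − 1.42 P_X = 2646 − 543.1 = 2102 kg O₂/d.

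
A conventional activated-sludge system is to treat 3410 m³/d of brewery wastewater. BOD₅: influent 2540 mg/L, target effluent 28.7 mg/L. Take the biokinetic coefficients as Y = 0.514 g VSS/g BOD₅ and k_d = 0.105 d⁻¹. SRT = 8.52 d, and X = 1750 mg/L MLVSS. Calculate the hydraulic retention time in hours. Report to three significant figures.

From the SRT design equation V = Y Q (S₀−S) θ_c / [X (1 + k_d θ_c)] = 0.514 × 3410 × (2540 − 28.7) × 8.52 / [1750 × (1 + 0.105 × 8.52)] = 3.75×10^7 / 3316 = 11311 m³.
Hydraulic retention time τ = V/Q = 11311 / 3410 = 3.317 d = 79.61 h.

τ ≈ 79.6 h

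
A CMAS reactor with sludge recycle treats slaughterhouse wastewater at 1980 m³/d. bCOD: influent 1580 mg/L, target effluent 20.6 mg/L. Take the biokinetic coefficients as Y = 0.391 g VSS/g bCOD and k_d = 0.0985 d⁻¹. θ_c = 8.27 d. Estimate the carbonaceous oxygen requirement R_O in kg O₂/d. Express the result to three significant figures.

R_O ≈ 2140 kg O₂/d

Y_obs = Y / (1 + k_d θ_c) = 0.391 / (1 + 0.0985 × 8.27) = 0.391 / 1.815 = 0.2155.
Q·(S₀ − S) = 1980 × (1580 − 20.6) × 10⁻³ = 3088 kg/d removed.
Net sludge production P_X = 0.2155 × 3088 = 665.3 kg VSS/d.
R_O = Q·ΔS − 1.42 P_X = 3088 − 944.7 = 2143 kg O₂/d.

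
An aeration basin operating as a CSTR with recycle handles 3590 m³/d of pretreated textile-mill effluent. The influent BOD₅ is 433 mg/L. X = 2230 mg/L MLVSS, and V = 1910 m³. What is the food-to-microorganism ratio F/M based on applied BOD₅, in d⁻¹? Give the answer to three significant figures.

F/M = Q·S₀ / (V·X) = 3590 × 433 / (1910 × 2230) = 0.3650 g BOD₅·(g VSS·d)⁻¹.

F/M ≈ 0.365 d⁻¹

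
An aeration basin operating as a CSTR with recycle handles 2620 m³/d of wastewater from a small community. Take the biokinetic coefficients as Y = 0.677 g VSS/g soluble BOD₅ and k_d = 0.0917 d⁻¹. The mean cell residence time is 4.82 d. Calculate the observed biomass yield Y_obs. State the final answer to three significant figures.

Y_obs ≈ 0.469 g VSS/g soluble BOD₅

Observed yield with endogenous decay: Y_obs = Y / (1 + k_d·θ_c) = 0.677 / (1 + 0.0917 × 4.82) = 0.677 / 1.442 = 0.4695 g VSS/g soluble BOD₅.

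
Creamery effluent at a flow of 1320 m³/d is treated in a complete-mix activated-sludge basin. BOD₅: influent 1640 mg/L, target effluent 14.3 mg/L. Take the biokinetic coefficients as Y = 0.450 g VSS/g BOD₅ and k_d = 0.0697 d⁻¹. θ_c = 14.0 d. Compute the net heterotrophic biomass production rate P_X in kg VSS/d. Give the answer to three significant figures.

Observed yield with endogenous decay: Y_obs = Y / (1 + k_d·θ_c) = 0.450 / (1 + 0.0697 × 14.0) = 0.450 / 1.976 = 0.2278 g VSS/g BOD₅.
ΔS = 1640 − 14.3 = 1626 mg/L, so the substrate removal rate is 1320 × 1626/1000 = 2146 kg BOD₅/d.
Biomass produced: P_X = Y_obs·Q·ΔS = 0.2278 × 2146 ≈ 488.7 kg VSS/d.

P_X ≈ 489 kg VSS/d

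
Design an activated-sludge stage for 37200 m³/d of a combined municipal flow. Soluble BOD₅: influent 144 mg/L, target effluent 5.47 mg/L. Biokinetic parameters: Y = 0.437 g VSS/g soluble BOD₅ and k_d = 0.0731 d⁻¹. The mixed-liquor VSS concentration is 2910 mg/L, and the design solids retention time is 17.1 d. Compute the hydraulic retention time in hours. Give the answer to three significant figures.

τ ≈ 3.79 h

Rearranging the biomass balance for a CMAS with decay, V = Y·Q·ΔS·θ_c / [X·(1+k_d θ_c)] = 0.437 × 37200 × (144 − 5.47) × 17.1 / [2910 × (1 + 0.0731 × 17.1)] = 3.85×10^7 / 6548 = 5881 m³.
τ = V/Q = 5881/37200 = 0.1581 d, or 3.795 h.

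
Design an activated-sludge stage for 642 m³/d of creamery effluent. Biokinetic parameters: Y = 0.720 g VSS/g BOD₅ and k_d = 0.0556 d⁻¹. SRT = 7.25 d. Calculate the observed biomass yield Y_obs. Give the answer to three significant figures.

The observed yield is Y_obs = Y/(1 + k_d·θ_c) = 0.720 / (1 + 0.0556 × 7.25) = 0.720 / 1.403 = 0.5131 g VSS per g BOD₅ removed.

Y_obs ≈ 0.513 g VSS/g BOD₅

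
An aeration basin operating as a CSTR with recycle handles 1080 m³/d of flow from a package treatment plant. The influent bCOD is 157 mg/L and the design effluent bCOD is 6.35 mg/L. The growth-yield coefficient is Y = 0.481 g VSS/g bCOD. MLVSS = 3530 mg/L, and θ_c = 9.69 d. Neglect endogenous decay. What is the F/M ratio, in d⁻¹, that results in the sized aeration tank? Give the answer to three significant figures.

F/M ≈ 0.224 d⁻¹

With k_d = 0 the design equation reduces to V = Y Q (S₀−S) θ_c / X = 0.481 × 1080 × (157 − 6.35) × 9.69 / 3530 = 214.8 m³.
Food-to-microorganism ratio F/M = Q S₀ / (V X) = 1080 × 157 / (214.8 × 3530) = 0.2236 d⁻¹.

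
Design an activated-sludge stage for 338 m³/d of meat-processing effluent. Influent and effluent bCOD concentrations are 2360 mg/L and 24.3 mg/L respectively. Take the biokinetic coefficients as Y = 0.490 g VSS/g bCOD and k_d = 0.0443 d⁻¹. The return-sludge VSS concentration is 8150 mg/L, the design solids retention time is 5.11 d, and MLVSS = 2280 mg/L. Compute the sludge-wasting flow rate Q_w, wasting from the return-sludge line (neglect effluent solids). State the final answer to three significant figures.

Q_w ≈ 38.7 m³/d

From the SRT design equation V = Y Q (S₀−S) θ_c / [X (1 + k_d θ_c)] = 0.490 × 338 × (2360 − 24.3) × 5.11 / [2280 × (1 + 0.0443 × 5.11)] = 1.98×10^6 / 2796 = 707.0 m³.
θ_c = V·X/(Q_w·X_r) when wasting from the recycle, so Q_w = V·X/(θ_c·X_r) = 707.0 × 2280 / (5.11 × 8150) = 38.70 m³/d.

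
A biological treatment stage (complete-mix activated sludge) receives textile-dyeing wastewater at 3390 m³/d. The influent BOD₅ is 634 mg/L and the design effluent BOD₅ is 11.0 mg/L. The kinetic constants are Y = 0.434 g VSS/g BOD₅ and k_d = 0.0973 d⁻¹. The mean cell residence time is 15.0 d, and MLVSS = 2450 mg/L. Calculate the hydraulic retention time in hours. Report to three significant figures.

τ ≈ 16.2 h

Rearranging the biomass balance for a CMAS with decay, V = Y·Q·ΔS·θ_c / [X·(1+k_d θ_c)] = 0.434 × 3390 × (634 − 11.0) × 15.0 / [2450 × (1 + 0.0973 × 15.0)] = 1.37×10^7 / 6026 = 2282 m³.
HRT = V/Q = 2282 m³ / 3390 m³·d⁻¹ = 0.6731 d × 24 = 16.15 h.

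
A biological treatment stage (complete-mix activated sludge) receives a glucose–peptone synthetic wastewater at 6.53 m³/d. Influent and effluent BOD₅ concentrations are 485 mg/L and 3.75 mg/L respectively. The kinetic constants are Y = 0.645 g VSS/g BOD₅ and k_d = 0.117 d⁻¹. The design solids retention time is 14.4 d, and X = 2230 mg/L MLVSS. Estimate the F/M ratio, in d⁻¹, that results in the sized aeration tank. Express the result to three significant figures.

Steady-state biomass mass balance: V·X·(1 + k_d·θ_c) = Y·Q·(S₀ − S)·θ_c, so V = 0.645 × 6.53 × (485 − 3.75) × 14.4 / [2230 × (1 + 0.117 × 14.4)] = 2.92×10^4 / 5987 = 4.875 m³.
F/M = applied load / biomass = Q·S₀/(V·X) = 6.53 × 485 / (4.875 × 2230) = 0.2913 d⁻¹.

F/M ≈ 0.291 d⁻¹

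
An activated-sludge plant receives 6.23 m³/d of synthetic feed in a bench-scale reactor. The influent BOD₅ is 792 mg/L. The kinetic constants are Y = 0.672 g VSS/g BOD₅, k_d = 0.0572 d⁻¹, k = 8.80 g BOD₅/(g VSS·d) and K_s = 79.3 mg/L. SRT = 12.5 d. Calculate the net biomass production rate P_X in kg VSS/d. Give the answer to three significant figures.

P_X ≈ 1.93 kg VSS/d

Effluent substrate depends only on kinetics and SRT: S = K_s(1 + k_d θ_c) / [θ_c(Yk − k_d) − 1] = 79.3 × (1 + 0.0572 × 12.5) / [12.5 × (0.672 × 8.80 − 0.0572) − 1] = 136.0 / 72.21 = 1.884 mg/L.
The observed yield is Y_obs = Y/(1 + k_d·θ_c) = 0.672 / (1 + 0.0572 × 12.5) = 0.672 / 1.715 = 0.3918 g VSS per g BOD₅ removed.
Substrate removed = Q·(S₀ − S) = 6.23 m³/d × (792 − 1.88) g/m³ = 4.92×10^3 g/d = 4.922 kg/d.
So the net sludge growth is P_X = 0.3918 × 4.922 = 1.929 kg VSS/d.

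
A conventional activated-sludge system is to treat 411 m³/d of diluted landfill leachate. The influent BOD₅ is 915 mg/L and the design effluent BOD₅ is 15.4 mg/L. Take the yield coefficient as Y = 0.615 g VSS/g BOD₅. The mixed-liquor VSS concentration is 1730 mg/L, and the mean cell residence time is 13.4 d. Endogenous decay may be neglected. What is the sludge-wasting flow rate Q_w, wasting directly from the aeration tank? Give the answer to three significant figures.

Q_w ≈ 131 m³/d

Biomass mass balance (decay neglected): V·X = Y·Q·(S₀ − S)·θ_c, so V = 0.615 × 411 × (915 − 15.4) × 13.4 / 1730 = 1761 m³.
With mixed-liquor wasting, θ_c = V/Q_w, so Q_w = V/θ_c = 1761/13.4 = 131.4 m³/d.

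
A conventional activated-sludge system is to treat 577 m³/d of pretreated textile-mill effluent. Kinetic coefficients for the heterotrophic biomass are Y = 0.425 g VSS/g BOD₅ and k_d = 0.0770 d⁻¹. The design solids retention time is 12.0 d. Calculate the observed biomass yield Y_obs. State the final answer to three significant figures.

The observed yield is Y_obs = Y/(1 + k_d·θ_c) = 0.425 / (1 + 0.0770 × 12.0) = 0.425 / 1.924 = 0.2209 g VSS per g BOD₅ removed.

Y_obs ≈ 0.221 g VSS/g BOD₅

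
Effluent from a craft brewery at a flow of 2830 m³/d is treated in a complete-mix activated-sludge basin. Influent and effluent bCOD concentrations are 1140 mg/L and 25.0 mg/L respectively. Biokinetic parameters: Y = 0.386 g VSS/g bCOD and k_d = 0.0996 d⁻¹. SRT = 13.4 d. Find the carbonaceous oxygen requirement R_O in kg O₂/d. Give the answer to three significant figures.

Y_obs = Y / (1 + k_d θ_c) = 0.386 / (1 + 0.0996 × 13.4) = 0.386 / 2.335 = 0.1653.
Substrate removed = Q·(S₀ − S) = 2830 m³/d × (1140 − 25.0) g/m³ = 3.16×10^6 g/d = 3155 kg/d.
Net sludge production P_X = 0.1653 × 3155 = 521.7 kg VSS/d.
R_O = Q·(S₀ − S) − 1.42·P_X = 3155 − 1.42 × 521.7 = 2415 kg O₂/d.

R_O ≈ 2410 kg O₂/d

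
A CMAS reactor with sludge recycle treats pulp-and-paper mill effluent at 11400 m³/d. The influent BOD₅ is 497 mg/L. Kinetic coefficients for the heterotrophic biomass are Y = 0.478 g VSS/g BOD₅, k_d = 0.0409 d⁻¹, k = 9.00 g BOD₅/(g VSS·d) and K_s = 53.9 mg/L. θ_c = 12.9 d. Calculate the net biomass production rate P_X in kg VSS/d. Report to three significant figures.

Effluent substrate depends only on kinetics and SRT: S = K_s(1 + k_d θ_c) / [θ_c(Yk − k_d) − 1] = 53.9 × (1 + 0.0409 × 12.9) / [12.9 × (0.478 × 9.00 − 0.0409) − 1] = 82.34 / 53.97 = 1.526 mg/L.
Y_obs = Y / (1 + k_d θ_c) = 0.478 / (1 + 0.0409 × 12.9) = 0.478 / 1.528 = 0.3129.
Substrate removed = Q·(S₀ − S) = 11400 m³/d × (497 − 1.53) g/m³ = 5.65×10^6 g/d = 5648 kg/d.
Net biomass production P_X = Y_obs × Q·(S₀ − S) = 0.3129 × 5648 = 1767 kg VSS/d.

P_X ≈ 1770 kg VSS/d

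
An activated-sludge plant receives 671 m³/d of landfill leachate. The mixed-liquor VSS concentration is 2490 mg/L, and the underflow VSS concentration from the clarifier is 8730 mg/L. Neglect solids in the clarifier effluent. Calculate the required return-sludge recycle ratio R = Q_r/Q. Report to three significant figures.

R ≈ 0.399

Solids balance on the clarifier gives (1+R)X = R·X_r, so R = X/(X_r − X) = 2490 / (8730 − 2490) = 0.3990.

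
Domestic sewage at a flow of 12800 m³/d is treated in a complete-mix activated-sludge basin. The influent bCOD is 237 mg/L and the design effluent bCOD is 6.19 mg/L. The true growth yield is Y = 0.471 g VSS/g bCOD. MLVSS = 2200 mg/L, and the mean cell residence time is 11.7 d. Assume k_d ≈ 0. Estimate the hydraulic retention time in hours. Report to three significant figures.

τ ≈ 13.9 h

V·X = Y·Q·ΔS·θ_c gives V = 0.471 × 12800 × (237 − 6.19) × 11.7 / 2200 = 7400 m³.
HRT = V/Q = 7400 m³ / 12800 m³·d⁻¹ = 0.5781 d × 24 = 13.88 h.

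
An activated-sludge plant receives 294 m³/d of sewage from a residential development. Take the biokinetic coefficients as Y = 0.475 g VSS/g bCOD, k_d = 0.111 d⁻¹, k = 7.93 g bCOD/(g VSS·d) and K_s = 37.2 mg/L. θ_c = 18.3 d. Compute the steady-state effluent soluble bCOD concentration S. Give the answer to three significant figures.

S ≈ 1.71 mg/L

For a completely mixed reactor with recycle the Lawrence–McCarty relation gives S = K_s·(1 + k_d·θ_c) / [θ_c·(Y·k − k_d) − 1] = 37.2 × (1 + 0.111 × 18.3) / [18.3 × (0.475 × 7.93 − 0.111) − 1] = 112.8 / 65.90 = 1.711 mg/L.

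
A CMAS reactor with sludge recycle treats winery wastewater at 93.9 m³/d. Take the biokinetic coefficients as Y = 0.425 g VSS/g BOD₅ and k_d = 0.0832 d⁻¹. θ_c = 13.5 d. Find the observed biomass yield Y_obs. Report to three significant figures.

Y_obs ≈ 0.200 g VSS/g BOD₅

Observed yield with endogenous decay: Y_obs = Y / (1 + k_d·θ_c) = 0.425 / (1 + 0.0832 × 13.5) = 0.425 / 2.123 = 0.2002 g VSS/g BOD₅.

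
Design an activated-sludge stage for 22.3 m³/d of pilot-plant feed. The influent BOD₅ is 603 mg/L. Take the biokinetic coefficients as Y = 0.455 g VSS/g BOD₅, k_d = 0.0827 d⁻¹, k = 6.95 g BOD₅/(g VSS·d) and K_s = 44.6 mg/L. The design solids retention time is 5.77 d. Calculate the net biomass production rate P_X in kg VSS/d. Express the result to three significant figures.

P_X ≈ 4.11 kg VSS/d

Effluent substrate depends only on kinetics and SRT: S = K_s(1 + k_d θ_c) / [θ_c(Yk − k_d) − 1] = 44.6 × (1 + 0.0827 × 5.77) / [5.77 × (0.455 × 6.95 − 0.0827) − 1] = 65.88 / 16.77 = 3.929 mg/L.
Y_obs = Y / (1 + k_d θ_c) = 0.455 / (1 + 0.0827 × 5.77) = 0.455 / 1.477 = 0.3080.
ΔS = 603 − 3.93 = 599.1 mg/L, so the substrate removal rate is 22.3 × 599.1/1000 = 13.36 kg BOD₅/d.
P_X = Y_obs · Q(S₀ − S) = 0.3080 × 13.36 = 4.115 kg VSS/d.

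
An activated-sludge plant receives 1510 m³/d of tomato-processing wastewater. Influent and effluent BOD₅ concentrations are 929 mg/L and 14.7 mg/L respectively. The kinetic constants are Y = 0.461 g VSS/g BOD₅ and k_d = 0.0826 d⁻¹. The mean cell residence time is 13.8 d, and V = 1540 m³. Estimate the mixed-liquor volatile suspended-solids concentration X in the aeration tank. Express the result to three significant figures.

From V·X·(1 + k_d·θ_c) = Y·Q·(S₀ − S)·θ_c: X = 0.461 × 1510 × (929 − 14.7) × 13.8 / [1540 × (1 + 0.0826 × 13.8)] = 2665 mg/L.

X ≈ 2670 mg/L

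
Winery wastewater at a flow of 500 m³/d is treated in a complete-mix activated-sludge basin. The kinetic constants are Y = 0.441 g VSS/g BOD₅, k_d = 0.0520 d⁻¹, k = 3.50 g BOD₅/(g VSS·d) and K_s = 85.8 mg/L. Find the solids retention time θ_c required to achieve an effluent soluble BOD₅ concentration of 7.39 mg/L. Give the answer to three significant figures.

θ_c ≈ 14.2 d

From 1/θ_c = Y·k·S/(K_s + S) − k_d: Y·k·S/(K_s+S) = 0.441 × 3.50 × 7.39 / (85.8 + 7.39) = 0.1224 d⁻¹.
Then 1/θ_c = μ − k_d = 0.1224 − 0.0520 = 0.07040 d⁻¹, giving θ_c = 14.20 d.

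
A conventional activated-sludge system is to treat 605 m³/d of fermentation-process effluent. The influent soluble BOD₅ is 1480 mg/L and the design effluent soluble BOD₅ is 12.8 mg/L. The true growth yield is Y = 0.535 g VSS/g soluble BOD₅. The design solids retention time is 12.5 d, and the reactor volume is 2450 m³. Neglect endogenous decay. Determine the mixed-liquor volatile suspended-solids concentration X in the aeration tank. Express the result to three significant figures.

X ≈ 2420 mg/L

X = Y·Q·ΔS·θ_c / V = 0.535 × 605 × (1480 − 12.8) × 12.5 / 2450 = 2423 mg/L.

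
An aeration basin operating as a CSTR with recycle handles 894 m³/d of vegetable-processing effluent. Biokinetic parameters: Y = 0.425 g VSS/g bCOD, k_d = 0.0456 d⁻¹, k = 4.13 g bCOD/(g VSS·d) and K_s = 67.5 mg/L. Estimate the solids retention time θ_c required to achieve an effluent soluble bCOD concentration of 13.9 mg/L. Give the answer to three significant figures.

θ_c ≈ 3.94 d

Specific growth rate at S = 13.9 mg/L: μ = YkS/(K_s+S) = 0.425·4.13·13.9/(67.5+13.9) = 0.2997 d⁻¹.
θ_c = 1/(μ − k_d) = 1/(0.2997 − 0.0456) = 1/0.2541 = 3.935 d.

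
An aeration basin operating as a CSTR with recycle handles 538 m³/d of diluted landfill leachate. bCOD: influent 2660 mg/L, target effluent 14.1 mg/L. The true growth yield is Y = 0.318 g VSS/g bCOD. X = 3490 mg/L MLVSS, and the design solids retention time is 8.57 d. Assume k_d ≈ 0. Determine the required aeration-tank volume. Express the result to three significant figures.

V·X = Y·Q·ΔS·θ_c gives V = 0.318 × 538 × (2660 − 14.1) × 8.57 / 3490 = 1112 m³.

V ≈ 1110 m³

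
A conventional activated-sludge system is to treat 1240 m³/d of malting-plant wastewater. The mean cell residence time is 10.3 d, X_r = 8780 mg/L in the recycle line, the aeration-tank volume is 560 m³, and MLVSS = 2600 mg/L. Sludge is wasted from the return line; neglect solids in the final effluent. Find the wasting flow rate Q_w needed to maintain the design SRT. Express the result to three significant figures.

Q_w ≈ 16.1 m³/d

θ_c = V·X/(Q_w·X_r) when wasting from the recycle, so Q_w = V·X/(θ_c·X_r) = 560.0 × 2600 / (10.3 × 8780) = 16.10 m³/d.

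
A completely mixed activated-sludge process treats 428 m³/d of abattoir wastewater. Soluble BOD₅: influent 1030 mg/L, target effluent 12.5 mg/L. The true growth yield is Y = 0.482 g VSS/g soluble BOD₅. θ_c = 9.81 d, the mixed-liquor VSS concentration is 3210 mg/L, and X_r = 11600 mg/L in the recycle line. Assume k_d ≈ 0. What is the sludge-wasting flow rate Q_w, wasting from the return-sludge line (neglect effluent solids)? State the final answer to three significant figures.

Q_w ≈ 18.1 m³/d

Biomass mass balance (decay neglected): V·X = Y·Q·(S₀ − S)·θ_c, so V = 0.482 × 428 × (1030 − 12.5) × 9.81 / 3210 = 641.5 m³.
Q_w = (V·X)/(θ_c X_r) = 641.5 × 3210 / (9.81 × 11600) = 18.10 m³/d.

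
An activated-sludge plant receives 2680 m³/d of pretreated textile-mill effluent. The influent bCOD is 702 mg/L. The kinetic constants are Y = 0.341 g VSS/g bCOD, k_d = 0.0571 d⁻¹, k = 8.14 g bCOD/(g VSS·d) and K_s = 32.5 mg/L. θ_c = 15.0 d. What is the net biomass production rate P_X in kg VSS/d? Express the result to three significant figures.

P_X ≈ 345 kg VSS/d

Effluent substrate depends only on kinetics and SRT: S = K_s(1 + k_d θ_c) / [θ_c(Yk − k_d) − 1] = 32.5 × (1 + 0.0571 × 15.0) / [15.0 × (0.341 × 8.14 − 0.0571) − 1] = 60.34 / 39.78 = 1.517 mg/L.
The observed yield is Y_obs = Y/(1 + k_d·θ_c) = 0.341 / (1 + 0.0571 × 15.0) = 0.341 / 1.857 = 0.1837 g VSS per g bCOD removed.
ΔS = 702 − 1.52 = 700.5 mg/L, so the substrate removal rate is 2680 × 700.5/1000 = 1877 kg bCOD/d.
Biomass produced: P_X = Y_obs·Q·ΔS = 0.1837 × 1877 ≈ 344.8 kg VSS/d.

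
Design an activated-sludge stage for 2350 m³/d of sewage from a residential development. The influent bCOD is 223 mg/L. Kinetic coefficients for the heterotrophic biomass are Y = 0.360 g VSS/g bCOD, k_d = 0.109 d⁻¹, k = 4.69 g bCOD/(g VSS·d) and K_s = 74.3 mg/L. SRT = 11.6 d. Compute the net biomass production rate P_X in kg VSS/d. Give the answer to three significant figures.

P_X ≈ 79.7 kg VSS/d

For a completely mixed reactor with recycle the Lawrence–McCarty relation gives S = K_s·(1 + k_d·θ_c) / [θ_c·(Y·k − k_d) − 1] = 74.3 × (1 + 0.109 × 11.6) / [11.6 × (0.360 × 4.69 − 0.109) − 1] = 168.2 / 17.32 = 9.713 mg/L.
Observed yield with endogenous decay: Y_obs = Y / (1 + k_d·θ_c) = 0.360 / (1 + 0.109 × 11.6) = 0.360 / 2.264 = 0.1590 g VSS/g bCOD.
Substrate removed = Q·(S₀ − S) = 2350 m³/d × (223 − 9.71) g/m³ = 5.01×10^5 g/d = 501.2 kg/d.
P_X = Y_obs · Q(S₀ − S) = 0.1590 × 501.2 = 79.69 kg VSS/d.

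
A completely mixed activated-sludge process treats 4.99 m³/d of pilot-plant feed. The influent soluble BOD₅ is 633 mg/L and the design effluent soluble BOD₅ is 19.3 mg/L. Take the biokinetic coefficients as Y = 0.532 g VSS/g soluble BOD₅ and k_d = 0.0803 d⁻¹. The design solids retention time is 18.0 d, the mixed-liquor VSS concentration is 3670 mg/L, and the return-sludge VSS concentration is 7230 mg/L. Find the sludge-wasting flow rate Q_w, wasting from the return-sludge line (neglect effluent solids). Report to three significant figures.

Rearranging the biomass balance for a CMAS with decay, V = Y·Q·ΔS·θ_c / [X·(1+k_d θ_c)] = 0.532 × 4.99 × (633 − 19.3) × 18.0 / [3670 × (1 + 0.0803 × 18.0)] = 2.93×10^4 / 8975 = 3.268 m³.
Wasting from the return line (neglecting effluent solids): Q_w = V·X / (θ_c·X_r) = 3.268 × 3670 / (18.0 × 7230) = 0.09215 m³/d.

Q_w ≈ 0.0921 m³/d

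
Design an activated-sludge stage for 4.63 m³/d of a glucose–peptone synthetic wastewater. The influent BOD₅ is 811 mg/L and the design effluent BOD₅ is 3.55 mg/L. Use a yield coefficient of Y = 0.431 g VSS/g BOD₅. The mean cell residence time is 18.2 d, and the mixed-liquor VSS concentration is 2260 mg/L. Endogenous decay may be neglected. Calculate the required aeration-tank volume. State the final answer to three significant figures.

With k_d = 0 the design equation reduces to V = Y Q (S₀−S) θ_c / X = 0.431 × 4.63 × (811 − 3.55) × 18.2 / 2260 = 12.98 m³.

V ≈ 13.0 m³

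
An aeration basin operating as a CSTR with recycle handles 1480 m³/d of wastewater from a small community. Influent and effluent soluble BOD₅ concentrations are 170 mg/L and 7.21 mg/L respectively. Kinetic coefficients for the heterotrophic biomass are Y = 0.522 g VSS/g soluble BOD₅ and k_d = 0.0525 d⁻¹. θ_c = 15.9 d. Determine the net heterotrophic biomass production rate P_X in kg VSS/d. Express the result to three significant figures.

Y_obs = Y / (1 + k_d θ_c) = 0.522 / (1 + 0.0525 × 15.9) = 0.522 / 1.835 = 0.2845.
ΔS = 170 − 7.21 = 162.8 mg/L, so the substrate removal rate is 1480 × 162.8/1000 = 240.9 kg soluble BOD₅/d.
P_X = Y_obs · Q(S₀ − S) = 0.2845 × 240.9 = 68.55 kg VSS/d.

P_X ≈ 68.5 kg VSS/d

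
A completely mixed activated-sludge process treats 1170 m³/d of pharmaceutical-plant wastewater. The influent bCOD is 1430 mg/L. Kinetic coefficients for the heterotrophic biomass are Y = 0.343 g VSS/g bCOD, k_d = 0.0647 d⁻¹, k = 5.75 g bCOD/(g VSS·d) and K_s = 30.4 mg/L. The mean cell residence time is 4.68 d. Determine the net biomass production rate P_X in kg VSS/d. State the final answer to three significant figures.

P_X ≈ 439 kg VSS/d

Effluent substrate depends only on kinetics and SRT: S = K_s(1 + k_d θ_c) / [θ_c(Yk − k_d) − 1] = 30.4 × (1 + 0.0647 × 4.68) / [4.68 × (0.343 × 5.75 − 0.0647) − 1] = 39.60 / 7.927 = 4.996 mg/L.
Y_obs = Y / (1 + k_d θ_c) = 0.343 / (1 + 0.0647 × 4.68) = 0.343 / 1.303 = 0.2633.
Substrate removed = Q·(S₀ − S) = 1170 m³/d × (1430 − 5.00) g/m³ = 1.67×10^6 g/d = 1667 kg/d.
So the net sludge growth is P_X = 0.2633 × 1667 = 439.0 kg VSS/d.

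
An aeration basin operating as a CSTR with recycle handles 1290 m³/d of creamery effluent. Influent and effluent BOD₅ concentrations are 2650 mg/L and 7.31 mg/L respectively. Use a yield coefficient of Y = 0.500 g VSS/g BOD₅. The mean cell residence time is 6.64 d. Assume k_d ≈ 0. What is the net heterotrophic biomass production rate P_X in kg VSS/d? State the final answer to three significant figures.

P_X ≈ 1700 kg VSS/d

No decay correction is needed, so Y_obs = Y = 0.500.
Substrate removed = Q·(S₀ − S) = 1290 m³/d × (2650 − 7.31) g/m³ = 3.41×10^6 g/d = 3409 kg/d.
Net biomass production P_X = Y_obs × Q·(S₀ − S) = 0.5000 × 3409 = 1705 kg VSS/d.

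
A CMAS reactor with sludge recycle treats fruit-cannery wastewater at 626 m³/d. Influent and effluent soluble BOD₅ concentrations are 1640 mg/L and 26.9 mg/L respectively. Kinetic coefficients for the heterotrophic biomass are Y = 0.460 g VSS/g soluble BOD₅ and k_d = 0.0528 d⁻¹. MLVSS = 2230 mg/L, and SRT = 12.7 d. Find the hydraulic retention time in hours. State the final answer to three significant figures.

τ ≈ 60.7 h

Steady-state biomass mass balance: V·X·(1 + k_d·θ_c) = Y·Q·(S₀ − S)·θ_c, so V = 0.460 × 626 × (1640 − 26.9) × 12.7 / [2230 × (1 + 0.0528 × 12.7)] = 5.9×10^6 / 3725 = 1584 m³.
HRT = V/Q = 1584 m³ / 626 m³·d⁻¹ = 2.530 d × 24 = 60.71 h.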